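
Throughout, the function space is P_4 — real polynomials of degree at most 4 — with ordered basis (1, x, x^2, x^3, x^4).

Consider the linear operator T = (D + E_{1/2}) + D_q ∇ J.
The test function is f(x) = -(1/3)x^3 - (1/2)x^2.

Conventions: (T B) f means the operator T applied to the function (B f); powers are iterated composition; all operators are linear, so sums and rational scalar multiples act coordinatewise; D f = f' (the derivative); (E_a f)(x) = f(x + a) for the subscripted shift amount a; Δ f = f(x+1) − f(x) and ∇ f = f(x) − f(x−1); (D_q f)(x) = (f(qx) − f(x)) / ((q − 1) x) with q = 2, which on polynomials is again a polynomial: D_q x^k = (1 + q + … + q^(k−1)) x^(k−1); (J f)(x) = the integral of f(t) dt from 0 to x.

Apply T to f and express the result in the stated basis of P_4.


D f = -x^2 - x
E_{1/2} f = -(1/3)x^3 - x^2 - (3/4)x - 1/6
(D + E_{1/2}) f = -(1/3)x^3 - 2x^2 - (7/4)x - 1/6
J f = -(1/12)x^4 - (1/6)x^3
∇ J f = -(1/3)x^3 + (1/6)x - 1/12
D_q ∇ J f = -(7/3)x^2 + 1/6
((D + E_{1/2}) + D_q ∇ J) f = -(1/3)x^3 - (13/3)x^2 - (7/4)x

the result is g(x) = -(1/3)x^3 - (13/3)x^2 - (7/4)x


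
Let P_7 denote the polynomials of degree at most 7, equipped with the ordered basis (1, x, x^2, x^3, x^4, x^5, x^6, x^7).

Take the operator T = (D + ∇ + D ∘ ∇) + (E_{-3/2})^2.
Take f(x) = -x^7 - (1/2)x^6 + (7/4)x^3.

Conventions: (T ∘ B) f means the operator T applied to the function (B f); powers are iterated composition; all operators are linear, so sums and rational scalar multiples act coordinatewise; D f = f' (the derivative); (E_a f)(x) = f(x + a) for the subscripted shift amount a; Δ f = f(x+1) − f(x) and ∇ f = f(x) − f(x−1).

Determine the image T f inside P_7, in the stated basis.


D f = -7x^6 - 3x^5 + (21/4)x^2
∇ f = -7x^6 + 18x^5 - (55/2)x^4 + 25x^3 - (33/4)x^2 - (5/4)x + 5/4
∇ f = -7x^6 + 18x^5 - (55/2)x^4 + 25x^3 - (33/4)x^2 - (5/4)x + 5/4
D ∇ f = -42x^5 + 90x^4 - 110x^3 + 75x^2 - (33/2)x - 5/4
(D + ∇ + D ∘ ∇) f = -14x^6 - 27x^5 + (125/2)x^4 - 85x^3 + 72x^2 - (71/4)x
E_{-3/2} f = -x^7 + 10x^6 - (171/4)x^5 + (405/4)x^4 - (2267/16)x^3 + (909/8)x^2 - (2889/64)x + 351/64
E_{-3/2} E_{-3/2} f = -x^7 + (41/2)x^6 - 180x^5 + (1755/2)x^4 - (10253/4)x^3 + (17919/4)x^2 - (17307/4)x + 7101/4
((D + ∇ + D ∘ ∇) + (E_{-3/2})^2) f = -x^7 + (13/2)x^6 - 207x^5 + 940x^4 - (10593/4)x^3 + (18207/4)x^2 - (8689/2)x + 7101/4

g(x) = -x^7 + (13/2)x^6 - 207x^5 + 940x^4 - (10593/4)x^3 + (18207/4)x^2 - (8689/2)x + 7101/4


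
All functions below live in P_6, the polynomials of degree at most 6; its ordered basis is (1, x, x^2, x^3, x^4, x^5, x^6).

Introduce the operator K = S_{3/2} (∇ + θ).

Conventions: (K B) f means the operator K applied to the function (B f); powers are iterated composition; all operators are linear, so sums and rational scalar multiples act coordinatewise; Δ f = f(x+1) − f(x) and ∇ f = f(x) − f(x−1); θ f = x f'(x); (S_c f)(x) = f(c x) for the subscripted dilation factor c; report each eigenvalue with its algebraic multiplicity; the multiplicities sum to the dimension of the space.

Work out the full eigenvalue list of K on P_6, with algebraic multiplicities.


image of 1: 0
image of x: (3/2)x + 1
image of x^2: (9/2)x^2 + 3x - 1
image of x^3: (81/8)x^3 + (27/4)x^2 - (9/2)x + 1
image of x^4: (81/4)x^4 + (27/2)x^3 - (27/2)x^2 + 6x - 1
image of x^5: (1215/32)x^5 + (405/16)x^4 - (135/4)x^3 + (45/2)x^2 - (15/2)x + 1
image of x^6: (2187/32)x^6 + (729/16)x^5 - (1215/16)x^4 + (135/2)x^3 - (135/4)x^2 + 9x - 1
the matrix is upper triangular; its diagonal is (0, 3/2, 9/2, 81/8, 81/4, 1215/32, 2187/32)
for a triangular matrix the eigenvalues are the diagonal entries, with algebraic multiplicity their repetition count

λ = 0 (multiplicity 1), λ = 3/2 (multiplicity 1), λ = 9/2 (multiplicity 1), λ = 81/8 (multiplicity 1), λ = 81/4 (multiplicity 1), λ = 1215/32 (multiplicity 1), λ = 2187/32 (multiplicity 1)


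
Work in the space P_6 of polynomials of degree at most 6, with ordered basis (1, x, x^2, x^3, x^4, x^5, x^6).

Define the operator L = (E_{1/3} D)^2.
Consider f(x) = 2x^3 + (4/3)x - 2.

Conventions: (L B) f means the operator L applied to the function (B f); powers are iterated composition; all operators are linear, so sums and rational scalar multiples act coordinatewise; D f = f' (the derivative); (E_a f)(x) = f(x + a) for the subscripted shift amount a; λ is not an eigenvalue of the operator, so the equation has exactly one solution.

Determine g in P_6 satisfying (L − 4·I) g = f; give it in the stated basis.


the result is g(x) = -(1/2)x^3 - (13/12)x

write g with unknown coordinates in the stated basis and equate coefficients in (L − 4·I) g = f
solving from the highest basis element down gives g = -(1/2)x^3 - (13/12)x
check: L g = -3x - 2
so L g − 4·g = 2x^3 + (4/3)x - 2 = f ✓


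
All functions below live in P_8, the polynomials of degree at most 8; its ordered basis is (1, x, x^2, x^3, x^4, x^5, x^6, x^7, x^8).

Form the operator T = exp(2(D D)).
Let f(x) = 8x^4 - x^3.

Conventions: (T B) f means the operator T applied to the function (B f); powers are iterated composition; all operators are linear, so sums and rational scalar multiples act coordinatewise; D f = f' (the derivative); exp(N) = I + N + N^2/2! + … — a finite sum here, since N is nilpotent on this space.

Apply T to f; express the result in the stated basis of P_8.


order-1 term: 192x^2 - 12x
order-2 term: 384
the series for exp(2(D D)) f terminates at order 2
exp(2(D D)) f = 8x^4 - x^3 + 192x^2 - 12x + 384

g(x) = 8x^4 - x^3 + 192x^2 - 12x + 384


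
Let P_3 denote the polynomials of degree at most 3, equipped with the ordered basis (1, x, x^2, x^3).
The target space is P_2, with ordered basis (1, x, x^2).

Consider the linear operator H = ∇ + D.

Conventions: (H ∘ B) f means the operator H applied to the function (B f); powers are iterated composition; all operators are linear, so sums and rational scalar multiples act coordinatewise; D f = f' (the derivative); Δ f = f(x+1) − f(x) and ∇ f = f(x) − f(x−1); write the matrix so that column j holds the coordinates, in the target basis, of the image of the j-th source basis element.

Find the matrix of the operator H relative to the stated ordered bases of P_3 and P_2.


the matrix is [[0, 2, -1, 1]; [0, 0, 4, -3]; [0, 0, 0, 6]] (rows listed top to bottom)

image of 1: 0
image of x: 2
image of x^2: 4x - 1
image of x^3: 6x^2 - 3x + 1
each image's coordinates form column j of the matrix


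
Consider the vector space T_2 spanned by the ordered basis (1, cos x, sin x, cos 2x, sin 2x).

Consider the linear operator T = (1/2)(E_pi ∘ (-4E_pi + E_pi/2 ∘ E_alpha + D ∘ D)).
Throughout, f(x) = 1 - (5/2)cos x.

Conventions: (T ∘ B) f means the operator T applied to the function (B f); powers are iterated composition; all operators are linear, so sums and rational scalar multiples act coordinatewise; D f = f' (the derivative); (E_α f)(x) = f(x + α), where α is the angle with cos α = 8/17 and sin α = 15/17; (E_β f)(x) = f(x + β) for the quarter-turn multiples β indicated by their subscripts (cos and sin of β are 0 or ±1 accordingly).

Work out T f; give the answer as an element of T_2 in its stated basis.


the result is g(x) = -3/2 + (45/17)cos x - (10/17)sin x

E_pi f = 1 + (5/2)cos x
(-4E_pi) f = -4 - 10cos x
E_alpha f = 1 - (20/17)cos x + (75/34)sin x
E_pi/2 E_alpha f = 1 + (75/34)cos x + (20/17)sin x
D f = (5/2)sin x
D D f = (5/2)cos x
(-4E_pi + E_pi/2 ∘ E_alpha + D ∘ D) f = -3 - (90/17)cos x + (20/17)sin x
E_pi (-4E_pi + E_pi/2 ∘ E_alpha + D ∘ D) f = -3 + (90/17)cos x - (20/17)sin x
((1/2)(E_pi ∘ (-4E_pi + E_pi/2 ∘ E_alpha + D ∘ D))) f = -3/2 + (45/17)cos x - (10/17)sin x


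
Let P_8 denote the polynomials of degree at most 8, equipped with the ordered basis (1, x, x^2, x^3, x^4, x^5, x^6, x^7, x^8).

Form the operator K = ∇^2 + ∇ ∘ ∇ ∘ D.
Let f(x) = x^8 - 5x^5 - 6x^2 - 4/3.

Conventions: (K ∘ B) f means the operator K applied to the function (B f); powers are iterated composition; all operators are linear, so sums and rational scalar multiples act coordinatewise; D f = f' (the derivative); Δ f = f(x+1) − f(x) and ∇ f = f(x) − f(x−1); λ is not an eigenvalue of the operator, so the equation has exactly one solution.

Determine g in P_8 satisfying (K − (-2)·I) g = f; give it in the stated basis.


write g with unknown coordinates in the stated basis and equate coefficients in (K − (-2)·I) g = f
solving from the highest basis element down gives g = (1/2)x^8 - 14x^6 - (5/2)x^5 + 385x^4 - 535x^3 - 2537x^2 + (5213/2)x + 23243/6
check: K g = 28x^6 - 770x^4 + 1070x^3 + 5068x^2 - 5213x - 7749
so K g − (-2)·g = x^8 - 5x^5 - 6x^2 - 4/3 = f ✓

the image equals g(x) = (1/2)x^8 - 14x^6 - (5/2)x^5 + 385x^4 - 535x^3 - 2537x^2 + (5213/2)x + 23243/6


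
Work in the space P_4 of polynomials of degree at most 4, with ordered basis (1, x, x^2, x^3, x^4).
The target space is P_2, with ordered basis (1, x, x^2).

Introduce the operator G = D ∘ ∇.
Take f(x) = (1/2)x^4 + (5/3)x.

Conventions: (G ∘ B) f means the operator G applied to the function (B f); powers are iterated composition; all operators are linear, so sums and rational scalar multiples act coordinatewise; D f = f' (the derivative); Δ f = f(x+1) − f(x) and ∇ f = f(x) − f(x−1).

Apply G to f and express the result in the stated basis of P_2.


g(x) = 6x^2 - 6x + 2

∇ f = 2x^3 - 3x^2 + 2x + 7/6
D ∇ f = 6x^2 - 6x + 2


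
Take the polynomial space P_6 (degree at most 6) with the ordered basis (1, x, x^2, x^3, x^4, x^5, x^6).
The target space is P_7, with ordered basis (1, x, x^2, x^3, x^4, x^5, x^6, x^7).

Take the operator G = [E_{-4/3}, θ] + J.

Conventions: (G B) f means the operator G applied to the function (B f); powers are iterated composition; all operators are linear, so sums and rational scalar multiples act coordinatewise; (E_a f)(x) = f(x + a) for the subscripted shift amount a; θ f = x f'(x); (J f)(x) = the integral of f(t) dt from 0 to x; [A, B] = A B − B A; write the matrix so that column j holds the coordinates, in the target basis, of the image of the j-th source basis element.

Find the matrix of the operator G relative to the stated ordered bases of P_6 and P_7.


image of 1: x
image of x: (1/2)x^2 - 4/3
image of x^2: (1/3)x^3 - (8/3)x + 32/9
image of x^3: (1/4)x^4 - 4x^2 + (32/3)x - 64/9
image of x^4: (1/5)x^5 - (16/3)x^3 + (64/3)x^2 - (256/9)x + 1024/81
image of x^5: (1/6)x^6 - (20/3)x^4 + (320/9)x^3 - (640/9)x^2 + (5120/81)x - 5120/243
image of x^6: (1/7)x^7 - 8x^5 + (160/3)x^4 - (1280/9)x^3 + (5120/27)x^2 - (10240/81)x + 8192/243
each image's coordinates form column j of the matrix

the matrix is [[0, -4/3, 32/9, -64/9, 1024/81, -5120/243, 8192/243]; [1, 0, -8/3, 32/3, -256/9, 5120/81, -10240/81]; [0, 1/2, 0, -4, 64/3, -640/9, 5120/27]; [0, 0, 1/3, 0, -16/3, 320/9, -1280/9]; [0, 0, 0, 1/4, 0, -20/3, 160/3]; [0, 0, 0, 0, 1/5, 0, -8]; [0, 0, 0, 0, 0, 1/6, 0]; [0, 0, 0, 0, 0, 0, 1/7]] (rows listed top to bottom)


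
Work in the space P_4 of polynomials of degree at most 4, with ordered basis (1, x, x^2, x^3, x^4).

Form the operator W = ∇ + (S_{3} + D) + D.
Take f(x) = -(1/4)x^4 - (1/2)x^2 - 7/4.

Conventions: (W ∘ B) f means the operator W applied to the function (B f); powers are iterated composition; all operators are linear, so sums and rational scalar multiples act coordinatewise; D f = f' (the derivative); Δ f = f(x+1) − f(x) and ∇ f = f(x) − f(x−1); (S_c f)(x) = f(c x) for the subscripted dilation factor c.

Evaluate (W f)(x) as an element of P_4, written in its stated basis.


the image equals g(x) = -(81/4)x^4 - 3x^3 - 3x^2 - 4x - 1

∇ f = -x^3 + (3/2)x^2 - 2x + 3/4
S_{3} f = -(81/4)x^4 - (9/2)x^2 - 7/4
D f = -x^3 - x
(S_{3} + D) f = -(81/4)x^4 - x^3 - (9/2)x^2 - x - 7/4
D f = -x^3 - x
(∇ + (S_{3} + D) + D) f = -(81/4)x^4 - 3x^3 - 3x^2 - 4x - 1


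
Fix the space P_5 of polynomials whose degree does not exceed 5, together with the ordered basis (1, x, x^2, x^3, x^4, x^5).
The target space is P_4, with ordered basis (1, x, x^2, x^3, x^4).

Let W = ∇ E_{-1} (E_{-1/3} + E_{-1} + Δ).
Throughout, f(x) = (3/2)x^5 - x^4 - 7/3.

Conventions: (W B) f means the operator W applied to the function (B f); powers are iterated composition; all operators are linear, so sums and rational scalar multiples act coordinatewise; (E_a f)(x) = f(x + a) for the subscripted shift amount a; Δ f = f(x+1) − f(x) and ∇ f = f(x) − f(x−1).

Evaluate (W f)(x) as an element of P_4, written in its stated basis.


the image equals g(x) = 15x^4 - 108x^3 + 390x^2 - (6070/9)x + 12053/27

E_{-1/3} f = (3/2)x^5 - (7/2)x^4 + 3x^3 - (11/9)x^2 + (13/54)x - 127/54
E_{-1} f = (3/2)x^5 - (17/2)x^4 + 19x^3 - 21x^2 + (23/2)x - 29/6
Δ f = (15/2)x^4 + 11x^3 + 9x^2 + (7/2)x + 1/2
(E_{-1/3} + E_{-1} + Δ) f = 3x^5 - (9/2)x^4 + 33x^3 - (119/9)x^2 + (823/54)x - 361/54
E_{-1} (E_{-1/3} + E_{-1} + Δ) f = 3x^5 - (39/2)x^4 + 81x^3 - (1523/9)x^2 + (9379/54)x - 4085/54
∇ E_{-1} (E_{-1/3} + E_{-1} + Δ) f = 15x^4 - 108x^3 + 390x^2 - (6070/9)x + 12053/27


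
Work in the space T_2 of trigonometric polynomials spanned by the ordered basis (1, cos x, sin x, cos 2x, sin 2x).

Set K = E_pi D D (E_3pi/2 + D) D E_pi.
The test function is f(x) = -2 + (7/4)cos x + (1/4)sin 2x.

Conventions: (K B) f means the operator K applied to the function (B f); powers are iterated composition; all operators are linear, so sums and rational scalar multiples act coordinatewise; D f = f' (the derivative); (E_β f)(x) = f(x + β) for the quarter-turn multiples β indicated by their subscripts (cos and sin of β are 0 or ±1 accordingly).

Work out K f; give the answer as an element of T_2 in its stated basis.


E_pi f = -2 - (7/4)cos x + (1/4)sin 2x
D E_pi f = (7/4)sin x + (1/2)cos 2x
E_3pi/2 (D E_pi) f = -(7/4)cos x - (1/2)cos 2x
D (D E_pi) f = (7/4)cos x - sin 2x
(E_3pi/2 + D) (D E_pi) f = -(1/2)cos 2x - sin 2x
D ((E_3pi/2 + D) D E_pi) f = -2cos 2x + sin 2x
D D ((E_3pi/2 + D) D E_pi) f = 2cos 2x + 4sin 2x
E_pi (D D) ((E_3pi/2 + D) D E_pi) f = 2cos 2x + 4sin 2x

the image equals g(x) = 2cos 2x + 4sin 2x


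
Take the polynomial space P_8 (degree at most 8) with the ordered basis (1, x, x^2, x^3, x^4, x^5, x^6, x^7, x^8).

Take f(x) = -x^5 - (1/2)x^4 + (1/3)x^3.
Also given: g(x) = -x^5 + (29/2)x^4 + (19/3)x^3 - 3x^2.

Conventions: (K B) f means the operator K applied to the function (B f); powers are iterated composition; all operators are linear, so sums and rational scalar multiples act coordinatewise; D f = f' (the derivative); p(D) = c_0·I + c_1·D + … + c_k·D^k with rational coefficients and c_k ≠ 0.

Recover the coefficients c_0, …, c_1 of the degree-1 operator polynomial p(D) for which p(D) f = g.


c_0 = 1, c_1 = -3

D^0 f = -x^5 - (1/2)x^4 + (1/3)x^3
D^1 f = -5x^4 - 2x^3 + x^2
matching coefficients of g against c_0 f + c_1 Df + … from the top degree down determines the c_i
solution: c_0 = 1, c_1 = -3


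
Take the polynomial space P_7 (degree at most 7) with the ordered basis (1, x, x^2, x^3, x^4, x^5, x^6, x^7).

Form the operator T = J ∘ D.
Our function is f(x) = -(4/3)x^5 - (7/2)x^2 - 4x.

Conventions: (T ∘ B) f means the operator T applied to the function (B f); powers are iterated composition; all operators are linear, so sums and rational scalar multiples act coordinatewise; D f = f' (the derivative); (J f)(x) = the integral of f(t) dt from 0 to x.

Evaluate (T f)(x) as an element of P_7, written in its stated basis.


D f = -(20/3)x^4 - 7x - 4
J D f = -(4/3)x^5 - (7/2)x^2 - 4x

the image equals g(x) = -(4/3)x^5 - (7/2)x^2 - 4x


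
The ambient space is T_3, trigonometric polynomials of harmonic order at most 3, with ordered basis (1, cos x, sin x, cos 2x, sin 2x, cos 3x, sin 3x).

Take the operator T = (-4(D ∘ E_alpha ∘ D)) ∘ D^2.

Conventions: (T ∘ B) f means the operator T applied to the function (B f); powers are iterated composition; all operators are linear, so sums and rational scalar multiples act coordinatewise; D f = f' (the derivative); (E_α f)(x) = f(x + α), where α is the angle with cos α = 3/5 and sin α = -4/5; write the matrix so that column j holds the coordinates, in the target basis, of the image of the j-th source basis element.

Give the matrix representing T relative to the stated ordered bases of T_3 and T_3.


the matrix is [[0, 0, 0, 0, 0, 0, 0]; [0, -12/5, 16/5, 0, 0, 0, 0]; [0, -16/5, -12/5, 0, 0, 0, 0]; [0, 0, 0, 448/25, 1536/25, 0, 0]; [0, 0, 0, -1536/25, 448/25, 0, 0]; [0, 0, 0, 0, 0, 37908/125, 14256/125]; [0, 0, 0, 0, 0, -14256/125, 37908/125]] (rows listed top to bottom)

image of 1: 0
image of cos x: -(12/5)cos x - (16/5)sin x
image of sin x: (16/5)cos x - (12/5)sin x
image of cos 2x: (448/25)cos 2x - (1536/25)sin 2x
image of sin 2x: (1536/25)cos 2x + (448/25)sin 2x
image of cos 3x: (37908/125)cos 3x - (14256/125)sin 3x
image of sin 3x: (14256/125)cos 3x + (37908/125)sin 3x
each image's coordinates form column j of the matrix


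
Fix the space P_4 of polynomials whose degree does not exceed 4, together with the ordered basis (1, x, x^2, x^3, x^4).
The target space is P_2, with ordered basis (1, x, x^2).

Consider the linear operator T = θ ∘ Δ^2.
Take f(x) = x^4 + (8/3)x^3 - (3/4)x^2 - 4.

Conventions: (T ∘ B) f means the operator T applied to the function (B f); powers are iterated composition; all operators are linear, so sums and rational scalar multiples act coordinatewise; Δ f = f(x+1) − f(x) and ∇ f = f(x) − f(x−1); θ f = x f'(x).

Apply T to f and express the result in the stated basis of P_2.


g(x) = 24x^2 + 40x

Δ f = 4x^3 + 14x^2 + (21/2)x + 35/12
Δ Δ f = 12x^2 + 40x + 57/2
θ Δ^2 f = 24x^2 + 40x


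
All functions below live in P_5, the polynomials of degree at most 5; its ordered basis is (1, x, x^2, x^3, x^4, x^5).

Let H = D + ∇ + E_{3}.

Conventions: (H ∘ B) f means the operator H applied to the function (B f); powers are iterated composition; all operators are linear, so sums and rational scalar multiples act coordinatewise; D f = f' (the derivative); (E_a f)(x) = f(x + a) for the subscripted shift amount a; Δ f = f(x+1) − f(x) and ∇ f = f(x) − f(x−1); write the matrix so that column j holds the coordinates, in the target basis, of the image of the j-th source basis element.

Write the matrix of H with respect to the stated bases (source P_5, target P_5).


image of 1: 1
image of x: x + 5
image of x^2: x^2 + 10x + 8
image of x^3: x^3 + 15x^2 + 24x + 28
image of x^4: x^4 + 20x^3 + 48x^2 + 112x + 80
image of x^5: x^5 + 25x^4 + 80x^3 + 280x^2 + 400x + 244
each image's coordinates form column j of the matrix

the matrix is [[1, 5, 8, 28, 80, 244]; [0, 1, 10, 24, 112, 400]; [0, 0, 1, 15, 48, 280]; [0, 0, 0, 1, 20, 80]; [0, 0, 0, 0, 1, 25]; [0, 0, 0, 0, 0, 1]] (rows listed top to bottom)


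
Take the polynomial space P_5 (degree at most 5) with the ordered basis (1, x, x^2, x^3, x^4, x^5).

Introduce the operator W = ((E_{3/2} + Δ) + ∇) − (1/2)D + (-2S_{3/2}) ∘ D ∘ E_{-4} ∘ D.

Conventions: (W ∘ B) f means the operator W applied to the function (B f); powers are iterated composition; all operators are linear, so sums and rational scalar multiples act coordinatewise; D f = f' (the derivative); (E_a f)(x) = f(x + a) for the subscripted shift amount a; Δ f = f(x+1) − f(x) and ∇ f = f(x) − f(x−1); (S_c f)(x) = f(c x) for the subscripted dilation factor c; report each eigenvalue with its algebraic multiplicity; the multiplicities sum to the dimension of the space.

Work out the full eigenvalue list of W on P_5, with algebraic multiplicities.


image of 1: 1
image of x: x + 3
image of x^2: x^2 + 6x - 7/4
image of x^3: x^3 + 9x^2 - (45/4)x + 427/8
image of x^4: x^4 + 12x^3 - (81/2)x^2 + (619/2)x - 6063/16
image of x^5: x^5 + 15x^4 - (225/2)x^3 + (4535/4)x^2 - (45675/16)x + 82227/32
the matrix is upper triangular; its diagonal is (1, 1, 1, 1, 1, 1)
for a triangular matrix the eigenvalues are the diagonal entries, with algebraic multiplicity their repetition count

λ = 1 (multiplicity 6)


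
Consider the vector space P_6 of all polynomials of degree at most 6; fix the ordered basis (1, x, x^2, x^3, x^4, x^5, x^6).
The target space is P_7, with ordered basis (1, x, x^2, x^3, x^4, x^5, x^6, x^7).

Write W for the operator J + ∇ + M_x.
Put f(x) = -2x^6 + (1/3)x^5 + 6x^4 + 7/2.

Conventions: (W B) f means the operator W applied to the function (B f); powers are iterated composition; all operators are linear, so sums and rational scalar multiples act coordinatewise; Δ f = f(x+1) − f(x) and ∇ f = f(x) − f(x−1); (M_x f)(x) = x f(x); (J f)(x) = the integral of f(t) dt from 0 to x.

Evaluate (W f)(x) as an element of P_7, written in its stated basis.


J f = -(2/7)x^7 + (1/18)x^6 + (6/5)x^5 + (7/2)x
∇ f = -12x^5 + (95/3)x^4 - (58/3)x^3 - (8/3)x^2 + (31/3)x - 11/3
M_x f = -2x^7 + (1/3)x^6 + 6x^5 + (7/2)x
(J + ∇ + M_x) f = -(16/7)x^7 + (7/18)x^6 - (24/5)x^5 + (95/3)x^4 - (58/3)x^3 - (8/3)x^2 + (52/3)x - 11/3

the result is g(x) = -(16/7)x^7 + (7/18)x^6 - (24/5)x^5 + (95/3)x^4 - (58/3)x^3 - (8/3)x^2 + (52/3)x - 11/3


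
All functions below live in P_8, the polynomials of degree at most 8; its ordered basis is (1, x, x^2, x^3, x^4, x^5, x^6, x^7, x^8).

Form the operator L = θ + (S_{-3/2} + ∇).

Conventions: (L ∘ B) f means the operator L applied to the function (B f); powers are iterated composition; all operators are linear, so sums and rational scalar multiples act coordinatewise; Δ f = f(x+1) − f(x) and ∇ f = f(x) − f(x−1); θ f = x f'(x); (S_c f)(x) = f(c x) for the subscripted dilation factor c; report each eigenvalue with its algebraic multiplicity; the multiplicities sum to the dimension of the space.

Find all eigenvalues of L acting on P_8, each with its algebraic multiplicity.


image of 1: 1
image of x: -(1/2)x + 1
image of x^2: (17/4)x^2 + 2x - 1
image of x^3: -(3/8)x^3 + 3x^2 - 3x + 1
image of x^4: (145/16)x^4 + 4x^3 - 6x^2 + 4x - 1
image of x^5: -(83/32)x^5 + 5x^4 - 10x^3 + 10x^2 - 5x + 1
image of x^6: (1113/64)x^6 + 6x^5 - 15x^4 + 20x^3 - 15x^2 + 6x - 1
image of x^7: -(1291/128)x^7 + 7x^6 - 21x^5 + 35x^4 - 35x^3 + 21x^2 - 7x + 1
image of x^8: (8609/256)x^8 + 8x^7 - 28x^6 + 56x^5 - 70x^4 + 56x^3 - 28x^2 + 8x - 1
the matrix is upper triangular; its diagonal is (1, -1/2, 17/4, -3/8, 145/16, -83/32, 1113/64, -1291/128, 8609/256)
for a triangular matrix the eigenvalues are the diagonal entries, with algebraic multiplicity their repetition count

λ = -1291/128 (multiplicity 1), λ = -83/32 (multiplicity 1), λ = -1/2 (multiplicity 1), λ = -3/8 (multiplicity 1), λ = 1 (multiplicity 1), λ = 17/4 (multiplicity 1), λ = 145/16 (multiplicity 1), λ = 1113/64 (multiplicity 1), λ = 8609/256 (multiplicity 1)


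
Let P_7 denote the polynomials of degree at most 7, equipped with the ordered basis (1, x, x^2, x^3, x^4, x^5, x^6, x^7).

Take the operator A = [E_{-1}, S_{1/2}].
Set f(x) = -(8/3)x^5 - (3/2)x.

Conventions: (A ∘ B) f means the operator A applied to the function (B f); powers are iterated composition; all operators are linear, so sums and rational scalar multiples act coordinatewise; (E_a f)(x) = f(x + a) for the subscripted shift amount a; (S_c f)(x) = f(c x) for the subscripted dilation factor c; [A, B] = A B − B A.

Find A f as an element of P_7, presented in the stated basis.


S_{1/2} f = -(1/12)x^5 - (3/4)x
E_{-1} S_{1/2} f = -(1/12)x^5 + (5/12)x^4 - (5/6)x^3 + (5/6)x^2 - (7/6)x + 5/6
E_{-1} f = -(8/3)x^5 + (40/3)x^4 - (80/3)x^3 + (80/3)x^2 - (89/6)x + 25/6
S_{1/2} E_{-1} f = -(1/12)x^5 + (5/6)x^4 - (10/3)x^3 + (20/3)x^2 - (89/12)x + 25/6
[E_{-1}, S_{1/2}] f = -(5/12)x^4 + (5/2)x^3 - (35/6)x^2 + (25/4)x - 10/3

the image equals g(x) = -(5/12)x^4 + (5/2)x^3 - (35/6)x^2 + (25/4)x - 10/3


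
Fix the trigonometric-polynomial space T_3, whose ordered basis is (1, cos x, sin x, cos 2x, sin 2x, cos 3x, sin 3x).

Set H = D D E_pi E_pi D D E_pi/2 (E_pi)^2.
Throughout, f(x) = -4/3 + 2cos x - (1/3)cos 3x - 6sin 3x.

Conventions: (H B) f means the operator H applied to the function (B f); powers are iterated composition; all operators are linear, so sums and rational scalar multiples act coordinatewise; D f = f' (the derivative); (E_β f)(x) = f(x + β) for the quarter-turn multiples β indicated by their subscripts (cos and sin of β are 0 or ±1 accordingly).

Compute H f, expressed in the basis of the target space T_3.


g(x) = -2sin x + 486cos 3x - 27sin 3x

E_pi f = -4/3 - 2cos x + (1/3)cos 3x + 6sin 3x
E_pi E_pi f = -4/3 + 2cos x - (1/3)cos 3x - 6sin 3x
E_pi/2 (E_pi)^2 f = -4/3 - 2sin x + 6cos 3x - (1/3)sin 3x
D E_pi/2 (E_pi)^2 f = -2cos x - cos 3x - 18sin 3x
D D E_pi/2 (E_pi)^2 f = 2sin x - 54cos 3x + 3sin 3x
E_pi (D D E_pi/2 (E_pi)^2) f = -2sin x + 54cos 3x - 3sin 3x
E_pi E_pi (D D E_pi/2 (E_pi)^2) f = 2sin x - 54cos 3x + 3sin 3x
D E_pi E_pi (D D E_pi/2 (E_pi)^2) f = 2cos x + 9cos 3x + 162sin 3x
D D E_pi E_pi (D D E_pi/2 (E_pi)^2) f = -2sin x + 486cos 3x - 27sin 3x


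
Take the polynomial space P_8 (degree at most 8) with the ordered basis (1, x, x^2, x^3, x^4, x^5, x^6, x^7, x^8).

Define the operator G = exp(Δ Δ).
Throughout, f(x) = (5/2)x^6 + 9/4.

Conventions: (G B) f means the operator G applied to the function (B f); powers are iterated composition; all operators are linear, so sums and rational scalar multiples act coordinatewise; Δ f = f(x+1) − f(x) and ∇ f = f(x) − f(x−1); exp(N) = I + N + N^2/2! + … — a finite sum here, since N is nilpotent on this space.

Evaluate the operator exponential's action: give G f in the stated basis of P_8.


g(x) = (5/2)x^6 + 75x^4 + 300x^3 + 975x^2 + 2250x + 9629/4

order-1 term: 75x^4 + 300x^3 + 525x^2 + 450x + 155
order-2 term: 450x^2 + 1800x + 1950
order-3 term: 300
the series for exp(Δ Δ) f terminates at order 3
exp(Δ Δ) f = (5/2)x^6 + 75x^4 + 300x^3 + 975x^2 + 2250x + 9629/4


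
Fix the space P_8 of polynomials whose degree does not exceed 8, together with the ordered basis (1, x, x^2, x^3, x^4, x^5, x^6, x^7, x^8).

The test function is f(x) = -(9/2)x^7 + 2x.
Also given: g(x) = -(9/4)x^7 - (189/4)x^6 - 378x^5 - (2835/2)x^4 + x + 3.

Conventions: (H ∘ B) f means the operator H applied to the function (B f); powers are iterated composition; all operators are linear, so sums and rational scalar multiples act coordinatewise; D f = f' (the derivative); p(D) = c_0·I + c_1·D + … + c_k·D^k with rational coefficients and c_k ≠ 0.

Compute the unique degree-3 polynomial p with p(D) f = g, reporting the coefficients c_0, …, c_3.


D^0 f = -(9/2)x^7 + 2x
D^1 f = -(63/2)x^6 + 2
D^2 f = -189x^5
D^3 f = -945x^4
matching coefficients of g against c_0 f + c_1 Df + … from the top degree down determines the c_i
solution: c_0 = 1/2, c_1 = 3/2, c_2 = 2, c_3 = 3/2

p(D) = (1/2)·I + (3/2)·D + 2·D^2 + (3/2)·D^3, i.e. c_0 = 1/2, c_1 = 3/2, c_2 = 2, c_3 = 3/2


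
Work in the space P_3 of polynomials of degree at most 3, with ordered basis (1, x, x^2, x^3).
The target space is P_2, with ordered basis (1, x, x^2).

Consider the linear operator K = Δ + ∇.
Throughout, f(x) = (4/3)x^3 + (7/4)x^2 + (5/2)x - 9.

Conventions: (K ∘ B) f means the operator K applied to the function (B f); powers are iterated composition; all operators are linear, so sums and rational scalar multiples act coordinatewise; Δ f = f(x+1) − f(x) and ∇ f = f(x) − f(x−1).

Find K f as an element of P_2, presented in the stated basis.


the image equals g(x) = 8x^2 + 7x + 23/3

Δ f = 4x^2 + (15/2)x + 67/12
∇ f = 4x^2 - (1/2)x + 25/12
(Δ + ∇) f = 8x^2 + 7x + 23/3


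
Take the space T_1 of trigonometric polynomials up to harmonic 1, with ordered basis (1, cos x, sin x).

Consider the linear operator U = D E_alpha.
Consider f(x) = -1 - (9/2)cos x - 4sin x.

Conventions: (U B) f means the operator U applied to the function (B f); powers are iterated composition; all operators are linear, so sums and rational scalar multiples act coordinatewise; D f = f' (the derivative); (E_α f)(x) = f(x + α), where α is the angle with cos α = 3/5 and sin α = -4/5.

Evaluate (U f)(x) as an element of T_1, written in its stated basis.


E_alpha f = -1 + (1/2)cos x - 6sin x
D E_alpha f = -6cos x - (1/2)sin x

g(x) = -6cos x - (1/2)sin x


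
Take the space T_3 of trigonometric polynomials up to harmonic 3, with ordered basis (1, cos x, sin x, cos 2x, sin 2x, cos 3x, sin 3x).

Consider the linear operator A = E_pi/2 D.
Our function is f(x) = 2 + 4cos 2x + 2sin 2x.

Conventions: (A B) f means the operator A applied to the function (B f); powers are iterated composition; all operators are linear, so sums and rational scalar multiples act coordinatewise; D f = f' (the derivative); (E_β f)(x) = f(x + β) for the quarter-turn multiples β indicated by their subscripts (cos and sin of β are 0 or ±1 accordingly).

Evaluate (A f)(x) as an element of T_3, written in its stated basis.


the image equals g(x) = -4cos 2x + 8sin 2x

D f = 4cos 2x - 8sin 2x
E_pi/2 D f = -4cos 2x + 8sin 2x


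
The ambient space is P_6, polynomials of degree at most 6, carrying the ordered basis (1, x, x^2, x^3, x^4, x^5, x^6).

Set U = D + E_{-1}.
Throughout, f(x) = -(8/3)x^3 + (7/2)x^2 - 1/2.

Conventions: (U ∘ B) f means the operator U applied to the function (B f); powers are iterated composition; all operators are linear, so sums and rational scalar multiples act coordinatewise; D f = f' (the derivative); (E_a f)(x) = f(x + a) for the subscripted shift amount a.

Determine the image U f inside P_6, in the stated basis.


D f = -8x^2 + 7x
E_{-1} f = -(8/3)x^3 + (23/2)x^2 - 15x + 17/3
(D + E_{-1}) f = -(8/3)x^3 + (7/2)x^2 - 8x + 17/3

the image equals g(x) = -(8/3)x^3 + (7/2)x^2 - 8x + 17/3


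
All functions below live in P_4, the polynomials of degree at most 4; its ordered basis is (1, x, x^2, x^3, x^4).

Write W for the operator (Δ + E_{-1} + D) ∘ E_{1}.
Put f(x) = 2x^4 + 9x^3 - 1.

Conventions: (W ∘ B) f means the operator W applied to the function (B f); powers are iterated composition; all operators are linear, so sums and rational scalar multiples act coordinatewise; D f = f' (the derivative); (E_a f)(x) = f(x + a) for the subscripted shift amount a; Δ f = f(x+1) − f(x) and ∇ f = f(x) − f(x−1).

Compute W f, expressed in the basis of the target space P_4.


g(x) = 2x^4 + 25x^3 + 114x^2 + 215x + 127

E_{1} f = 2x^4 + 17x^3 + 39x^2 + 35x + 10
Δ E_{1} f = 8x^3 + 63x^2 + 137x + 93
E_{-1} E_{1} f = 2x^4 + 9x^3 - 1
D E_{1} f = 8x^3 + 51x^2 + 78x + 35
(Δ + E_{-1} + D) E_{1} f = 2x^4 + 25x^3 + 114x^2 + 215x + 127


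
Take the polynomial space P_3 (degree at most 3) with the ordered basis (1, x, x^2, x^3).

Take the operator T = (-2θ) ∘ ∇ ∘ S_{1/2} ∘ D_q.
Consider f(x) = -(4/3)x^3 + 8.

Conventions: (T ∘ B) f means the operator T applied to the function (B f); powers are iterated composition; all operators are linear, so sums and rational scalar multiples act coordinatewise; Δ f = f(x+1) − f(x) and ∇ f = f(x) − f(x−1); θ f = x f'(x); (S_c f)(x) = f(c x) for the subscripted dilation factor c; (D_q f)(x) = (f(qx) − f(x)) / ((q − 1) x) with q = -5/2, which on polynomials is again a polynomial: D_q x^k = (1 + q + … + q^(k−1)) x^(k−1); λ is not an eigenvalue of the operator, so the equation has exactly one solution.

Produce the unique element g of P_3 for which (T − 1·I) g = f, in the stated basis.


write g with unknown coordinates in the stated basis and equate coefficients in (T − 1·I) g = f
solving from the highest basis element down gives g = (4/3)x^3 - (19/3)x - 8
check: T g = -(19/3)x
so T g − 1·g = -(4/3)x^3 + 8 = f ✓

the result is g(x) = (4/3)x^3 - (19/3)x - 8


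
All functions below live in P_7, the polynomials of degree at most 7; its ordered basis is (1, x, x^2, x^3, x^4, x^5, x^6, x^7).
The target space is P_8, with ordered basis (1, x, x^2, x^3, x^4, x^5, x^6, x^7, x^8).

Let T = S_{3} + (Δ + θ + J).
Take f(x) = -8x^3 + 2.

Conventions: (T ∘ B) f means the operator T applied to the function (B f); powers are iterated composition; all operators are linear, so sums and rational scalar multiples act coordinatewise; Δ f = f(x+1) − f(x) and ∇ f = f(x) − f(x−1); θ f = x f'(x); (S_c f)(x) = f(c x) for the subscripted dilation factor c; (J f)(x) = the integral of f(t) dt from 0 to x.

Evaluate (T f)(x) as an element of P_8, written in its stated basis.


the result is g(x) = -2x^4 - 240x^3 - 24x^2 - 22x - 6

S_{3} f = -216x^3 + 2
Δ f = -24x^2 - 24x - 8
θ f = -24x^3
J f = -2x^4 + 2x
(Δ + θ + J) f = -2x^4 - 24x^3 - 24x^2 - 22x - 8
(S_{3} + (Δ + θ + J)) f = -2x^4 - 240x^3 - 24x^2 - 22x - 6


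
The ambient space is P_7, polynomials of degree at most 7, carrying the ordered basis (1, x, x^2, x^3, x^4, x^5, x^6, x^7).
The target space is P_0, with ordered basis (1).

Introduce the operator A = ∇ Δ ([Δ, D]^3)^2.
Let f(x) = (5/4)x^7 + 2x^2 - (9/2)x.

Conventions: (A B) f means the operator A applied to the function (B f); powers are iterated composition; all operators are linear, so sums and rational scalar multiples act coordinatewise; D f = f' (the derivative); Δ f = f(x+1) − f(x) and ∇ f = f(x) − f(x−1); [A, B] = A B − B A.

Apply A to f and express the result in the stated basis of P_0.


D f = (35/4)x^6 + 4x - 9/2
Δ D f = (105/2)x^5 + (525/4)x^4 + 175x^3 + (525/4)x^2 + (105/2)x + 51/4
Δ f = (35/4)x^6 + (105/4)x^5 + (175/4)x^4 + (175/4)x^3 + (105/4)x^2 + (51/4)x - 5/4
D Δ f = (105/2)x^5 + (525/4)x^4 + 175x^3 + (525/4)x^2 + (105/2)x + 51/4
[Δ, D] f = 0
D [Δ, D] f = 0
Δ D [Δ, D] f = 0
Δ [Δ, D] f = 0
D Δ [Δ, D] f = 0
[Δ, D] [Δ, D] f = 0
D [Δ, D] [Δ, D] f = 0
Δ D [Δ, D] [Δ, D] f = 0
Δ [Δ, D] [Δ, D] f = 0
D Δ [Δ, D] [Δ, D] f = 0
[Δ, D] [Δ, D] [Δ, D] f = 0
D [Δ, D]^3 f = 0
Δ D [Δ, D]^3 f = 0
Δ [Δ, D]^3 f = 0
D Δ [Δ, D]^3 f = 0
[Δ, D] [Δ, D]^3 f = 0
D [Δ, D] [Δ, D]^3 f = 0
Δ D [Δ, D] [Δ, D]^3 f = 0
Δ [Δ, D] [Δ, D]^3 f = 0
D Δ [Δ, D] [Δ, D]^3 f = 0
[Δ, D] [Δ, D] [Δ, D]^3 f = 0
D [Δ, D] [Δ, D] [Δ, D]^3 f = 0
Δ D [Δ, D] [Δ, D] [Δ, D]^3 f = 0
Δ [Δ, D] [Δ, D] [Δ, D]^3 f = 0
D Δ [Δ, D] [Δ, D] [Δ, D]^3 f = 0
[Δ, D] [Δ, D] [Δ, D] [Δ, D]^3 f = 0
Δ ([Δ, D]^3)^2 f = 0
∇ Δ ([Δ, D]^3)^2 f = 0

the result is g(x) = 0


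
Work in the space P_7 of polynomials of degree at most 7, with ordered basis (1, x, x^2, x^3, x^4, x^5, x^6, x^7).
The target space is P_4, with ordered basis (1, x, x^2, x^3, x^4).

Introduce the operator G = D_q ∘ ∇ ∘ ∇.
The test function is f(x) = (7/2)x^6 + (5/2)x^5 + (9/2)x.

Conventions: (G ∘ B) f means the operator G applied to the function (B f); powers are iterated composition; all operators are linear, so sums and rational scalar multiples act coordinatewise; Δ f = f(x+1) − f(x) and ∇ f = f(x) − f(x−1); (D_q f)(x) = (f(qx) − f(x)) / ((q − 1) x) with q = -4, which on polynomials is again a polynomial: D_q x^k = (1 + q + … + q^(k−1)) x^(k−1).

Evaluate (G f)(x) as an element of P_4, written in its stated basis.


∇ f = 21x^5 - 40x^4 + 45x^3 - (55/2)x^2 + (17/2)x + 7/2
∇ ∇ f = 105x^4 - 370x^3 + 585x^2 - 455x + 142
D_q ∇ ∇ f = -5355x^3 - 4810x^2 - 1755x - 455

g(x) = -5355x^3 - 4810x^2 - 1755x - 455


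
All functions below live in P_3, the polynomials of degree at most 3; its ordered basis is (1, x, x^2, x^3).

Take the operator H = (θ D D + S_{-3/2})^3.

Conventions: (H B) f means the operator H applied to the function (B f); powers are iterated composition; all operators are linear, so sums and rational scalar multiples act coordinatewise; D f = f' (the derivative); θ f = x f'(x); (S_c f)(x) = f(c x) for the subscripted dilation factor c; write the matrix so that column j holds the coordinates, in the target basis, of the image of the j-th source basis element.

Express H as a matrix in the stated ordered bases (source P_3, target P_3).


image of 1: 1
image of x: -(27/8)x
image of x^2: (729/64)x^2
image of x^3: -(19683/512)x^3 + (3591/32)x
each image's coordinates form column j of the matrix

the matrix is [[1, 0, 0, 0]; [0, -27/8, 0, 3591/32]; [0, 0, 729/64, 0]; [0, 0, 0, -19683/512]] (rows listed top to bottom)


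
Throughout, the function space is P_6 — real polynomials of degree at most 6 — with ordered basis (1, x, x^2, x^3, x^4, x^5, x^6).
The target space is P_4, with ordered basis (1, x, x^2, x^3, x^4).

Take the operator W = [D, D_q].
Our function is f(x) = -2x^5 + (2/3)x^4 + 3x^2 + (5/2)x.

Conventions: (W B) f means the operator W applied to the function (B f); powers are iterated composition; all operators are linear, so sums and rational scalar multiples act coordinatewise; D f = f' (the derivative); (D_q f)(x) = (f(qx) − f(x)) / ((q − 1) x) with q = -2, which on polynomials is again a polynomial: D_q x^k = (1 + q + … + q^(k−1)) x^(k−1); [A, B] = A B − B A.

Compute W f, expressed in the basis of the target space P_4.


D_q f = -22x^4 - (10/3)x^3 - 3x + 5/2
D D_q f = -88x^3 - 10x^2 - 3
D f = -10x^4 + (8/3)x^3 + 6x + 5/2
D_q D f = 50x^3 + 8x^2 + 6
[D, D_q] f = -138x^3 - 18x^2 - 9

the image equals g(x) = -138x^3 - 18x^2 - 9


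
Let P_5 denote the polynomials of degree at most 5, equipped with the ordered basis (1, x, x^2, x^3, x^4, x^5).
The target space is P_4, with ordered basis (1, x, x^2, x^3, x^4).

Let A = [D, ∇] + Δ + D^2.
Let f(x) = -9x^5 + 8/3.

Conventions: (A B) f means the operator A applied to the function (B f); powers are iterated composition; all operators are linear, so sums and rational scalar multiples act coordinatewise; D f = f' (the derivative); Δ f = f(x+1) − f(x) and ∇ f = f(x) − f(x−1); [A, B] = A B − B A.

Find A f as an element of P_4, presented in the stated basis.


∇ f = -45x^4 + 90x^3 - 90x^2 + 45x - 9
D ∇ f = -180x^3 + 270x^2 - 180x + 45
D f = -45x^4
∇ D f = -180x^3 + 270x^2 - 180x + 45
[D, ∇] f = 0
Δ f = -45x^4 - 90x^3 - 90x^2 - 45x - 9
D f = -45x^4
D D f = -180x^3
([D, ∇] + Δ + D^2) f = -45x^4 - 270x^3 - 90x^2 - 45x - 9

g(x) = -45x^4 - 270x^3 - 90x^2 - 45x - 9


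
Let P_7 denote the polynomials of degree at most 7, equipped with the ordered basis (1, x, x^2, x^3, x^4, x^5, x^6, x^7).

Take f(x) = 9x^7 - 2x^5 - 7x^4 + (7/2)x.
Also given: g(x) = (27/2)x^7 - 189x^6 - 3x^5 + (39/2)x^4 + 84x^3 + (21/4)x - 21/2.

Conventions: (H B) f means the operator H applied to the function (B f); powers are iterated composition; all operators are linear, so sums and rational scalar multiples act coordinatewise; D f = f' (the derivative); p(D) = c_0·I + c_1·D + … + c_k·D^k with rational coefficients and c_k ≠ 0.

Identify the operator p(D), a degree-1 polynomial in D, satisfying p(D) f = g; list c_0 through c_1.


p(D) = (3/2)·I − 3·D, i.e. c_0 = 3/2, c_1 = -3

D^0 f = 9x^7 - 2x^5 - 7x^4 + (7/2)x
D^1 f = 63x^6 - 10x^4 - 28x^3 + 7/2
matching coefficients of g against c_0 f + c_1 Df + … from the top degree down determines the c_i
solution: c_0 = 3/2, c_1 = -3


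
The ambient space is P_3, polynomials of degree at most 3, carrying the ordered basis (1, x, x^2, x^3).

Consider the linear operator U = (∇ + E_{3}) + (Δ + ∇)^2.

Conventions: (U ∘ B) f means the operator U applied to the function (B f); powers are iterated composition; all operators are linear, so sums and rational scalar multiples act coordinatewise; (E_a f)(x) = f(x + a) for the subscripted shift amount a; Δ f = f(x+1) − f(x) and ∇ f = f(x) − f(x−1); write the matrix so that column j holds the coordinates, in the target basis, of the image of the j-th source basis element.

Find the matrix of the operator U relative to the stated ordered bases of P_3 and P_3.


the matrix is [[1, 4, 16, 28]; [0, 1, 8, 48]; [0, 0, 1, 12]; [0, 0, 0, 1]] (rows listed top to bottom)

image of 1: 1
image of x: x + 4
image of x^2: x^2 + 8x + 16
image of x^3: x^3 + 12x^2 + 48x + 28
each image's coordinates form column j of the matrix


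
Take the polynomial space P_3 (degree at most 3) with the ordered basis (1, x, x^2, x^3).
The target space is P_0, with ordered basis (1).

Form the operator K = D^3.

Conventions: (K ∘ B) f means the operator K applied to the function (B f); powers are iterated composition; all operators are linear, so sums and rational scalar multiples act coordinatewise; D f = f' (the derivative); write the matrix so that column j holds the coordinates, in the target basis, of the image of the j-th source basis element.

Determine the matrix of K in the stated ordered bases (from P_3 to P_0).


the matrix is [[0, 0, 0, 6]] (rows listed top to bottom)

image of 1: 0
image of x: 0
image of x^2: 0
image of x^3: 6
each image's coordinates form column j of the matrix
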